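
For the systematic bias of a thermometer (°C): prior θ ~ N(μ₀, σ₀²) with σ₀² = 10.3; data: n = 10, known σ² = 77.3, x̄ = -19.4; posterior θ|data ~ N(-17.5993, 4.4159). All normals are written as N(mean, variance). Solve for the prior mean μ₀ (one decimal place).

The posterior mean is a precision-weighted average: μ_n = (τ₀μ₀ + τ_data·x̄)/(τ₀+τ_data), with τ₀=1/σ₀² and τ_data=n/σ².
Here τ₀ = 1/10.3 = 0.097087 and τ_data = 10/77.3 = 0.129366, so τ_n = 0.226453.
Rearranging for μ₀: μ₀ = (μ_n·τ_n − τ_data·x̄)/τ₀ = (-17.5993·0.226453 − 0.129366·-19.4) / 0.097087 = -1.475714/0.097087 ≈ -15.2.

μ₀ = -15.2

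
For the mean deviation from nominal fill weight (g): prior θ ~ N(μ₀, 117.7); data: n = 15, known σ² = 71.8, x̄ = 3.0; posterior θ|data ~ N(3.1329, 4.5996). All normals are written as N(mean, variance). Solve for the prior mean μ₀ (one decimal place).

μ₀ = 6.4

With known observation variance, the Normal–Normal posterior has precision τ_n = τ₀ + n/σ² and mean μ_n = (τ₀μ₀ + (n/σ²)x̄)/τ_n.
Here τ₀ = 1/117.7 = 0.008496 and τ_data = 15/71.8 = 0.208914, so τ_n = 0.217410.
Rearranging for μ₀: μ₀ = (μ_n·τ_n − τ_data·x̄)/τ₀ = (3.1329·0.217410 − 0.208914·3.0) / 0.008496 = 0.054382/0.008496 ≈ 6.4.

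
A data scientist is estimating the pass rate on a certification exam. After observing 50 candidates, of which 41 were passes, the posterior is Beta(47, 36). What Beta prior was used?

Beta(6, 27)

A Beta(a, b) prior with s successes and f failures in binomial data gives a Beta(a+s, b+f) posterior.
Subtract the data counts: 47−41=6, 36−9=27.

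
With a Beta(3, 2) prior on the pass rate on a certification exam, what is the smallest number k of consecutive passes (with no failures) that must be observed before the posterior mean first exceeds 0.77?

After k passes and 0 failures the posterior is Beta(3+k, 2), with mean (3+k)/(3+2+k).
Set (3+k)/(5+k) > 0.77 and solve: k > (0.77·5 − 3)/(1 − 0.77) = 3.696.
The smallest integer exceeding 3.696 is 4.

k = 4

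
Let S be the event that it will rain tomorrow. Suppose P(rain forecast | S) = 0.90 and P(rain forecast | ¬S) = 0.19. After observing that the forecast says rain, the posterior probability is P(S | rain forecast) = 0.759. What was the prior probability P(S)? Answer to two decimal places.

P(S) = 0.40

In odds form, posterior odds = prior odds × likelihood ratio, so prior odds = posterior odds ÷ LR.
Posterior odds = 0.759/(1−0.759) = 3.1494. LR = 0.90/0.19 = 4.7368.
Prior odds = 3.1494/4.7368 = 0.6649, so P(S) = 0.6649/(1+0.6649) ≈ 0.40.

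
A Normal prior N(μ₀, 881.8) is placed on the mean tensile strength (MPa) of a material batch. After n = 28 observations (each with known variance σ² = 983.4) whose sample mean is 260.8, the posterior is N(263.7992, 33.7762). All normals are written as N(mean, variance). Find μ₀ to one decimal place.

With known observation variance, the Normal–Normal posterior has precision τ_n = τ₀ + n/σ² and mean μ_n = (τ₀μ₀ + (n/σ²)x̄)/τ_n.
Here τ₀ = 1/881.8 = 0.001134 and τ_data = 28/983.4 = 0.028473, so τ_n = 0.029607.
Rearranging for μ₀: μ₀ = (μ_n·τ_n − τ_data·x̄)/τ₀ = (263.7992·0.029607 − 0.028473·260.8) / 0.001134 = 0.384545/0.001134 ≈ 339.1.

μ₀ = 339.1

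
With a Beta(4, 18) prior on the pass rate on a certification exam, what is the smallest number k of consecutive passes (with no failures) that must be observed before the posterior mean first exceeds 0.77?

After k passes and 0 failures the posterior is Beta(4+k, 18), with mean (4+k)/(4+18+k).
Set (4+k)/(22+k) > 0.77 and solve: k > (0.77·22 − 4)/(1 − 0.77) = 56.261.
The smallest integer exceeding 56.261 is 57.

k = 57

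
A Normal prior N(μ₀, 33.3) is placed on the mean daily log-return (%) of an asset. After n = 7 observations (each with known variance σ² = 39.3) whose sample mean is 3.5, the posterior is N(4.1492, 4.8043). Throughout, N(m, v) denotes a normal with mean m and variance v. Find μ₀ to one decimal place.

With known observation variance, the Normal–Normal posterior has precision τ_n = τ₀ + n/σ² and mean μ_n = (τ₀μ₀ + (n/σ²)x̄)/τ_n.
Here τ₀ = 1/33.3 = 0.030030 and τ_data = 7/39.3 = 0.178117, so τ_n = 0.208147.
Rearranging for μ₀: μ₀ = (μ_n·τ_n − τ_data·x̄)/τ₀ = (4.1492·0.208147 − 0.178117·3.5) / 0.030030 = 0.240234/0.030030 ≈ 8.0.

μ₀ = 8.0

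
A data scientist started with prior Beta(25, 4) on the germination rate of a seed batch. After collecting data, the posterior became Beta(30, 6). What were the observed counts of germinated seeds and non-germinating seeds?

5 germinated seeds and 2 non-germinating seeds

A Beta(α, β) prior with s successes and f failures in binomial data gives a Beta(α+s, β+f) posterior.
Match parameters: s=30−25=5, f=6−4=2.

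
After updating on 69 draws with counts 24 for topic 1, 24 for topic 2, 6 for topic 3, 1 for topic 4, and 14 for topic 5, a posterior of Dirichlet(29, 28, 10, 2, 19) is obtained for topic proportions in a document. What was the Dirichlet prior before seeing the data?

Dirichlet(5, 4, 4, 1, 5)

For a Dirichlet(α) prior with multinomial counts c, the posterior is Dirichlet(α + c) componentwise.
Subtract each count from the matching posterior parameter: 29−24=5, 28−24=4, 10−6=4, 2−1=1, 19−14=5.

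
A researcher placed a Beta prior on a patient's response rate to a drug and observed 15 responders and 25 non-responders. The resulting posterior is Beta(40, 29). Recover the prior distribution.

Beta(25, 4)

A Beta(α, β) prior with s successes and f failures in binomial data gives a Beta(α+s, β+f) posterior.
So α = 40 − 15 = 25 and β = 29 − 25 = 4.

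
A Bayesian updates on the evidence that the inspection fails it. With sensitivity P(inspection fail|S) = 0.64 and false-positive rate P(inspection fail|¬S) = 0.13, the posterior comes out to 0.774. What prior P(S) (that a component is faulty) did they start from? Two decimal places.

Bayes' rule in odds form gives O(S|E) = O(S)·[P(E|S)/P(E|¬S)], hence O(S) = O(S|E)/LR.
Posterior odds = 0.774/(1−0.774) = 3.4248. LR = 0.64/0.13 = 4.9231.
Prior odds = 3.4248/4.9231 = 0.6957, so P(S) = 0.6957/(1+0.6957) ≈ 0.41.

P(S) = 0.41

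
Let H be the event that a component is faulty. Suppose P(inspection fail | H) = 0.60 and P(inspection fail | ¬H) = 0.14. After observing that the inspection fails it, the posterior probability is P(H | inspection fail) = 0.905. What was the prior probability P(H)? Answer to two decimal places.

In odds form, posterior odds = prior odds × likelihood ratio, so prior odds = posterior odds ÷ LR.
Posterior odds = 0.905/(1−0.905) = 9.5263. LR = 0.60/0.14 = 4.2857.
Prior odds = 9.5263/4.2857 = 2.2228, so P(H) = 2.2228/(1+2.2228) ≈ 0.69.

P(H) = 0.69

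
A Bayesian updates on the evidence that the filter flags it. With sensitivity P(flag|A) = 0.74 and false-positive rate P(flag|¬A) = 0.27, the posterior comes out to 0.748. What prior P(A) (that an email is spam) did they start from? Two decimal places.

P(A) = 0.52

Bayes' rule in odds form gives O(A|E) = O(A)·[P(E|A)/P(E|¬A)], hence O(A) = O(A|E)/LR.
Posterior odds = 0.748/(1−0.748) = 2.9683. LR = 0.74/0.27 = 2.7407.
Prior odds = 2.9683/2.7407 = 1.0830, so P(A) = 1.0830/(1+1.0830) ≈ 0.52.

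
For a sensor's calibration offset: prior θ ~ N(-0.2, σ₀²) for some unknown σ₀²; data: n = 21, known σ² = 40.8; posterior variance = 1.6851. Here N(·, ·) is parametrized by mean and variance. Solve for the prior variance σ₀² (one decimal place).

σ₀² = 12.7

Posterior precision equals prior precision plus data precision: 1/σ_n² = 1/σ₀² + n/σ².
So 1/σ₀² = 1/1.6851 − 21/40.8 = 0.593437 − 0.514706 = 0.078731.
Hence σ₀² = 1/0.078731 ≈ 12.7.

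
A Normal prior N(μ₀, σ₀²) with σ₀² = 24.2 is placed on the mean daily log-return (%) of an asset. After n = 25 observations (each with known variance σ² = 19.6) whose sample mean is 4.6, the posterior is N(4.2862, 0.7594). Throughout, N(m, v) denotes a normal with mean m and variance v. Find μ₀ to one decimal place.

μ₀ = -5.4

With known observation variance, the Normal–Normal posterior has precision τ_n = τ₀ + n/σ² and mean μ_n = (τ₀μ₀ + (n/σ²)x̄)/τ_n.
Here τ₀ = 1/24.2 = 0.041322 and τ_data = 25/19.6 = 1.275510, so τ_n = 1.316832.
Rearranging for μ₀: μ₀ = (μ_n·τ_n − τ_data·x̄)/τ₀ = (4.2862·1.316832 − 1.275510·4.6) / 0.041322 = -0.223141/0.041322 ≈ -5.4.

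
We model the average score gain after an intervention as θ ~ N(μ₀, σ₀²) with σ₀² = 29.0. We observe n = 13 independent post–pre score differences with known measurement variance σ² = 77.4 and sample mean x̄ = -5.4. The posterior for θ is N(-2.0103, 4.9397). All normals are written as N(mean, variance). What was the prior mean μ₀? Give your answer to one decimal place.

μ₀ = 14.5

With known observation variance, the Normal–Normal posterior has precision τ_n = τ₀ + n/σ² and mean μ_n = (τ₀μ₀ + (n/σ²)x̄)/τ_n.
Here τ₀ = 1/29.0 = 0.034483 and τ_data = 13/77.4 = 0.167959, so τ_n = 0.202442.
Rearranging for μ₀: μ₀ = (μ_n·τ_n − τ_data·x̄)/τ₀ = (-2.0103·0.202442 − 0.167959·-5.4) / 0.034483 = 0.500009/0.034483 ≈ 14.5.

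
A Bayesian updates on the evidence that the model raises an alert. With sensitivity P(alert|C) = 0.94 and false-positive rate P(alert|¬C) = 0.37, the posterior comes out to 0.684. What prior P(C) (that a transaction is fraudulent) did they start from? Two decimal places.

Bayes' rule in odds form gives O(C|E) = O(C)·[P(E|C)/P(E|¬C)], hence O(C) = O(C|E)/LR.
Posterior odds = 0.684/(1−0.684) = 2.1646. LR = 0.94/0.37 = 2.5405.
Prior odds = 2.1646/2.5405 = 0.8520, so P(C) = 0.8520/(1+0.8520) ≈ 0.46.

P(C) = 0.46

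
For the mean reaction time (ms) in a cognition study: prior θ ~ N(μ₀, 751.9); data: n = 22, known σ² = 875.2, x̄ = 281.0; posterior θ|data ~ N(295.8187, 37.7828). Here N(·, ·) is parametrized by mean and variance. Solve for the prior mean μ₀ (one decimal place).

The posterior mean is a precision-weighted average: μ_n = (τ₀μ₀ + τ_data·x̄)/(τ₀+τ_data), with τ₀=1/σ₀² and τ_data=n/σ².
Here τ₀ = 1/751.9 = 0.001330 and τ_data = 22/875.2 = 0.025137, so τ_n = 0.026467.
Rearranging for μ₀: μ₀ = (μ_n·τ_n − τ_data·x̄)/τ₀ = (295.8187·0.026467 − 0.025137·281.0) / 0.001330 = 0.765937/0.001330 ≈ 575.9.

μ₀ = 575.9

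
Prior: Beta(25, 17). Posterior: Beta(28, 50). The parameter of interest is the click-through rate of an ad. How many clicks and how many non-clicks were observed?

3 clicks and 33 non-clicks

A Beta(a, b) prior with s successes and f failures in binomial data gives a Beta(a+s, b+f) posterior.
Match parameters: s=28−25=3, f=50−17=33.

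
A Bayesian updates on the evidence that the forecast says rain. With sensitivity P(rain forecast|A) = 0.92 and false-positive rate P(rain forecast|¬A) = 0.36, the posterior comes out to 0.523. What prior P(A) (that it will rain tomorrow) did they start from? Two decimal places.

P(A) = 0.30

Bayes' rule in odds form gives O(A|E) = O(A)·[P(E|A)/P(E|¬A)], hence O(A) = O(A|E)/LR.
Posterior odds = 0.523/(1−0.523) = 1.0964. LR = 0.92/0.36 = 2.5556.
Prior odds = 1.0964/2.5556 = 0.4290, so P(A) = 0.4290/(1+0.4290) ≈ 0.30.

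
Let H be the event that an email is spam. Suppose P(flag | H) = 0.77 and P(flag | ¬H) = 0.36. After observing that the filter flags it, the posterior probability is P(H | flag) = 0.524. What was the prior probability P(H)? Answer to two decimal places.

Bayes' rule in odds form gives O(H|E) = O(H)·[P(E|H)/P(E|¬H)], hence O(H) = O(H|E)/LR.
Posterior odds = 0.524/(1−0.524) = 1.1008. LR = 0.77/0.36 = 2.1389.
Prior odds = 1.1008/2.1389 = 0.5147, so P(H) = 0.5147/(1+0.5147) ≈ 0.34.

P(H) = 0.34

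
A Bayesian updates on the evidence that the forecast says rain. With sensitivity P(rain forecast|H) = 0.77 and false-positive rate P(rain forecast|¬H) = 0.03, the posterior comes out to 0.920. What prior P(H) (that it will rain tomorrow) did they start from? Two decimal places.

P(H) = 0.31

Bayes' rule in odds form gives O(H|E) = O(H)·[P(E|H)/P(E|¬H)], hence O(H) = O(H|E)/LR.
Posterior odds = 0.920/(1−0.920) = 11.5000. LR = 0.77/0.03 = 25.6667.
Prior odds = 11.5000/25.6667 = 0.4481, so P(H) = 0.4481/(1+0.4481) ≈ 0.31.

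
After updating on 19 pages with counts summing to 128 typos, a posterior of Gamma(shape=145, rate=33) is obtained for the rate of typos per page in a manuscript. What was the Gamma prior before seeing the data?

Gamma–Poisson conjugacy: posterior shape = α + Σxᵢ, posterior rate = β + n.
So α = 145 − 128 = 17 and β = 33 − 19 = 14.

Gamma(shape=17, rate=14)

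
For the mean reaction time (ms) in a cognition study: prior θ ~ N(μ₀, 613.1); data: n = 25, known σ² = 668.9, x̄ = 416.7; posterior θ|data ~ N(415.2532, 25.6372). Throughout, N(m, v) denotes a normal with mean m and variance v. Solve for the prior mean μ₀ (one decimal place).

μ₀ = 382.1

The posterior mean is a precision-weighted average: μ_n = (τ₀μ₀ + τ_data·x̄)/(τ₀+τ_data), with τ₀=1/σ₀² and τ_data=n/σ².
Here τ₀ = 1/613.1 = 0.001631 and τ_data = 25/668.9 = 0.037375, so τ_n = 0.039006.
Rearranging for μ₀: μ₀ = (μ_n·τ_n − τ_data·x̄)/τ₀ = (415.2532·0.039006 − 0.037375·416.7) / 0.001631 = 0.623204/0.001631 ≈ 382.1.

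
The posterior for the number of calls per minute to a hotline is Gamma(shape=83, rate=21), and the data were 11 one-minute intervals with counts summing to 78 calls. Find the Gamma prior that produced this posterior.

A Gamma(α, β) prior (rate parametrization) on a Poisson rate with n observations summing to S gives posterior Gamma(α+S, β+n).
So α = 83 − 78 = 5 and β = 21 − 11 = 10.

Gamma(shape=5, rate=10)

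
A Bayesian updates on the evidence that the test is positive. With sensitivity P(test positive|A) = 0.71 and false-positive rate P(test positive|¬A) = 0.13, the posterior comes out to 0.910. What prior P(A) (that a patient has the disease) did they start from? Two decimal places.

P(A) = 0.65

Bayes' rule in odds form gives O(A|E) = O(A)·[P(E|A)/P(E|¬A)], hence O(A) = O(A|E)/LR.
Posterior odds = 0.910/(1−0.910) = 10.1111. LR = 0.71/0.13 = 5.4615.
Prior odds = 10.1111/5.4615 = 1.8513, so P(A) = 1.8513/(1+1.8513) ≈ 0.65.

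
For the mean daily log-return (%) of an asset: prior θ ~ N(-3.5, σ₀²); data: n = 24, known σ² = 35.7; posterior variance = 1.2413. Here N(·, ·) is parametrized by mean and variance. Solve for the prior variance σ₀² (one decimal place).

For the Normal–Normal model with known σ², precisions add: τ_n = τ₀ + n/σ².
So 1/σ₀² = 1/1.2413 − 24/35.7 = 0.805607 − 0.672269 = 0.133338.
Hence σ₀² = 1/0.133338 ≈ 7.5.

σ₀² = 7.5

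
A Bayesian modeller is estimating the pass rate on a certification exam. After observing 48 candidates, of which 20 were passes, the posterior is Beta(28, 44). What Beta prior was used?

Beta is conjugate to the binomial likelihood: posterior = Beta(α+s, β+f).
Subtract the data counts: 28−20=8, 44−28=16.

Beta(8, 16)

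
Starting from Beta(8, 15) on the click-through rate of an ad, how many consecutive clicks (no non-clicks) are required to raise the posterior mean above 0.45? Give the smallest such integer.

k = 5

After k clicks and 0 non-clicks the posterior is Beta(8+k, 15), with mean (8+k)/(8+15+k).
Set (8+k)/(23+k) > 0.45 and solve: k > (0.45·23 − 8)/(1 − 0.45) = 4.273.
The smallest integer exceeding 4.273 is 5.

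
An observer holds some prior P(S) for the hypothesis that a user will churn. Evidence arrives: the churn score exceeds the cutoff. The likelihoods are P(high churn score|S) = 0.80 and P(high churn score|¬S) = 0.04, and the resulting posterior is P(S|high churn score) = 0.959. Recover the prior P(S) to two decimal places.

In odds form, posterior odds = prior odds × likelihood ratio, so prior odds = posterior odds ÷ LR.
Posterior odds = 0.959/(1−0.959) = 23.3902. LR = 0.80/0.04 = 20.0000.
Prior odds = 23.3902/20.0000 = 1.1695, so P(S) = 1.1695/(1+1.1695) ≈ 0.54.

P(S) = 0.54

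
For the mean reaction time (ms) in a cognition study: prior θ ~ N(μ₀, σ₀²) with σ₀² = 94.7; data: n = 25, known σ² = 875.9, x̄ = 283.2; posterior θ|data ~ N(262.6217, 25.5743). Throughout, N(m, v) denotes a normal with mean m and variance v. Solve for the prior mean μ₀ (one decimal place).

The posterior mean is a precision-weighted average: μ_n = (τ₀μ₀ + τ_data·x̄)/(τ₀+τ_data), with τ₀=1/σ₀² and τ_data=n/σ².
Here τ₀ = 1/94.7 = 0.010560 and τ_data = 25/875.9 = 0.028542, so τ_n = 0.039102.
Rearranging for μ₀: μ₀ = (μ_n·τ_n − τ_data·x̄)/τ₀ = (262.6217·0.039102 − 0.028542·283.2) / 0.010560 = 2.185939/0.010560 ≈ 207.0.

μ₀ = 207.0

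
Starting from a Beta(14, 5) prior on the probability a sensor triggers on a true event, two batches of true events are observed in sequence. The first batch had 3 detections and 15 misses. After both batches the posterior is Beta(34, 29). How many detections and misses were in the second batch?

17 detections and 9 misses

Sequential conjugate updates are equivalent to a single update on the pooled data, so total successes = posterior α − prior α and total failures = posterior β − prior β.
Total across both batches: 34−14=20 detections, 29−5=24 misses.
Subtract the first batch: 20−3=17 detections and 24−15=9 misses.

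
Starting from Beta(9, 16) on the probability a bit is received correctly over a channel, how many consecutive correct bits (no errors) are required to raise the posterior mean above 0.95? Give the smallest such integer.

k = 296

After k correct bits and 0 errors the posterior is Beta(9+k, 16), with mean (9+k)/(9+16+k).
Set (9+k)/(25+k) > 0.95 and solve: k > (0.95·25 − 9)/(1 − 0.95) = 295.000.
The smallest integer exceeding 295.000 is 296.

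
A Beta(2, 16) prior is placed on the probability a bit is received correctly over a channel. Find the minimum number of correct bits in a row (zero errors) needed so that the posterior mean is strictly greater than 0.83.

After k correct bits and 0 errors the posterior is Beta(2+k, 16), with mean (2+k)/(2+16+k).
Set (2+k)/(18+k) > 0.83 and solve: k > (0.83·18 − 2)/(1 − 0.83) = 76.118.
The smallest integer exceeding 76.118 is 77.

k = 77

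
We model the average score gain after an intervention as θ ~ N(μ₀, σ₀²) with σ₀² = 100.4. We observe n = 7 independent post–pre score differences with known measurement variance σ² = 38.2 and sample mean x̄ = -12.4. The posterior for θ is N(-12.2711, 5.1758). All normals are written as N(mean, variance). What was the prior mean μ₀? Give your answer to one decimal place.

The posterior mean is a precision-weighted average: μ_n = (τ₀μ₀ + τ_data·x̄)/(τ₀+τ_data), with τ₀=1/σ₀² and τ_data=n/σ².
Here τ₀ = 1/100.4 = 0.009960 and τ_data = 7/38.2 = 0.183246, so τ_n = 0.193206.
Rearranging for μ₀: μ₀ = (μ_n·τ_n − τ_data·x̄)/τ₀ = (-12.2711·0.193206 − 0.183246·-12.4) / 0.009960 = -0.098600/0.009960 ≈ -9.9.

μ₀ = -9.9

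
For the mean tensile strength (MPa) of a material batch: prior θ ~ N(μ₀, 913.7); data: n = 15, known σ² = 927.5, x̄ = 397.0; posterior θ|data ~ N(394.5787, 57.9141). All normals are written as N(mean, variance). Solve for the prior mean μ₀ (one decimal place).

μ₀ = 358.8

With known observation variance, the Normal–Normal posterior has precision τ_n = τ₀ + n/σ² and mean μ_n = (τ₀μ₀ + (n/σ²)x̄)/τ_n.
Here τ₀ = 1/913.7 = 0.001094 and τ_data = 15/927.5 = 0.016173, so τ_n = 0.017267.
Rearranging for μ₀: μ₀ = (μ_n·τ_n − τ_data·x̄)/τ₀ = (394.5787·0.017267 − 0.016173·397.0) / 0.001094 = 0.392509/0.001094 ≈ 358.8.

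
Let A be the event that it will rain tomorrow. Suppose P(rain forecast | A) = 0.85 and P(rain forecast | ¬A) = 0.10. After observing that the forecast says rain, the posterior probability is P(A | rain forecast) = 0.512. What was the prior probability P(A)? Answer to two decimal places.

In odds form, posterior odds = prior odds × likelihood ratio, so prior odds = posterior odds ÷ LR.
Posterior odds = 0.512/(1−0.512) = 1.0492. LR = 0.85/0.10 = 8.5000.
Prior odds = 1.0492/8.5000 = 0.1234, so P(A) = 0.1234/(1+0.1234) ≈ 0.11.

P(A) = 0.11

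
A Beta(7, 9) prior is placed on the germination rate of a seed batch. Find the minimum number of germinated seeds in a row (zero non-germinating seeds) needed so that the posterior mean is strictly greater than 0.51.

After k germinated seeds and 0 non-germinating seeds the posterior is Beta(7+k, 9), with mean (7+k)/(7+9+k).
Set (7+k)/(16+k) > 0.51 and solve: k > (0.51·16 − 7)/(1 − 0.51) = 2.367.
The smallest integer exceeding 2.367 is 3, and checking k=3: (10)/(19) = 0.5263 > 0.51.

k = 3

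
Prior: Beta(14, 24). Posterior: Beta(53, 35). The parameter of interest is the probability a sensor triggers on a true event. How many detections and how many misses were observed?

A Beta(α, β) prior with s successes and f failures in binomial data gives a Beta(α+s, β+f) posterior.
Match parameters: s=53−14=39, f=35−24=11.

39 detections and 11 misses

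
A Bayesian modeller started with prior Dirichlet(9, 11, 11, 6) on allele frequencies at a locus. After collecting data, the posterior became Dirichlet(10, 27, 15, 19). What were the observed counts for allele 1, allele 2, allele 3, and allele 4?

counts (1, 16, 4, 13)

For a Dirichlet(α) prior with multinomial counts c, the posterior is Dirichlet(α + c) componentwise.
Counts are posterior − prior componentwise: 10−9=1, 27−11=16, 15−11=4, 19−6=13.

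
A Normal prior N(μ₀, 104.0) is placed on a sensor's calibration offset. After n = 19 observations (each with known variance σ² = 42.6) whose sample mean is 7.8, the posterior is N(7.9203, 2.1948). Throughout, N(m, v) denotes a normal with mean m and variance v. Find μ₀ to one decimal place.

The posterior mean is a precision-weighted average: μ_n = (τ₀μ₀ + τ_data·x̄)/(τ₀+τ_data), with τ₀=1/σ₀² and τ_data=n/σ².
Here τ₀ = 1/104.0 = 0.009615 and τ_data = 19/42.6 = 0.446009, so τ_n = 0.455624.
Rearranging for μ₀: μ₀ = (μ_n·τ_n − τ_data·x̄)/τ₀ = (7.9203·0.455624 − 0.446009·7.8) / 0.009615 = 0.129809/0.009615 ≈ 13.5.

μ₀ = 13.5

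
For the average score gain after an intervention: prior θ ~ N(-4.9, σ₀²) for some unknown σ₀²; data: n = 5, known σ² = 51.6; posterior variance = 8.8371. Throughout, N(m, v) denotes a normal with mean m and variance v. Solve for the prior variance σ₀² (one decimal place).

Posterior precision equals prior precision plus data precision: 1/σ_n² = 1/σ₀² + n/σ².
So 1/σ₀² = 1/8.8371 − 5/51.6 = 0.113159 − 0.096899 = 0.016260.
Hence σ₀² = 1/0.016260 ≈ 61.5.

σ₀² = 61.5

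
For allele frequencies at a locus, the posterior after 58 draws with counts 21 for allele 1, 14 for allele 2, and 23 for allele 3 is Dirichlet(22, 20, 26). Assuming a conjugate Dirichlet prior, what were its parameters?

For a Dirichlet(α) prior with multinomial counts c, the posterior is Dirichlet(α + c) componentwise.
Subtract each count from the matching posterior parameter: 22−21=1, 20−14=6, 26−23=3.

Dirichlet(1, 6, 3)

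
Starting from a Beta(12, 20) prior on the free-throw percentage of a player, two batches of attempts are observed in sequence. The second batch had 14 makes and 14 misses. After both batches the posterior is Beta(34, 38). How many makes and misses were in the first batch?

8 makes and 4 misses

Because Beta–binomial updating is additive in the counts, the combined data contributed (α_post−α_prior, β_post−β_prior) successes and failures.
Total across both batches: 34−12=22 makes, 38−20=18 misses.
Subtract the second batch: 22−14=8 makes and 18−14=4 misses.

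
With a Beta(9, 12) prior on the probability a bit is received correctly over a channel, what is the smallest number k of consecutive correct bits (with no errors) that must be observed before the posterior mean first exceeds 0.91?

After k correct bits and 0 errors the posterior is Beta(9+k, 12), with mean (9+k)/(9+12+k).
Set (9+k)/(21+k) > 0.91 and solve: k > (0.91·21 − 9)/(1 − 0.91) = 112.333.
The smallest integer exceeding 112.333 is 113.

k = 113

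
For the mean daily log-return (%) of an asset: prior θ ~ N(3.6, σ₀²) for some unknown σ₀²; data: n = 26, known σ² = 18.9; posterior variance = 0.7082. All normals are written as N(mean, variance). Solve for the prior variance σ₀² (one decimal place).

For the Normal–Normal model with known σ², precisions add: τ_n = τ₀ + n/σ².
So 1/σ₀² = 1/0.7082 − 26/18.9 = 1.412030 − 1.375661 = 0.036369.
Hence σ₀² = 1/0.036369 ≈ 27.5.

σ₀² = 27.5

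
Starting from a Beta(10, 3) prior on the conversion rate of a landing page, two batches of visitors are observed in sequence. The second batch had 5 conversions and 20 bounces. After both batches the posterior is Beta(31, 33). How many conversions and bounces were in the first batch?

Sequential conjugate updates are equivalent to a single update on the pooled data, so total successes = posterior α − prior α and total failures = posterior β − prior β.
Total across both batches: 31−10=21 conversions, 33−3=30 bounces.
Subtract the second batch: 21−5=16 conversions and 30−20=10 bounces.

16 conversions and 10 bounces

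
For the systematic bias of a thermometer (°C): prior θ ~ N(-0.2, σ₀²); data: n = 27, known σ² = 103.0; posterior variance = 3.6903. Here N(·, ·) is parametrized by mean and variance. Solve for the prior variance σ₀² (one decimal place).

σ₀² = 113.1

Posterior precision equals prior precision plus data precision: 1/σ_n² = 1/σ₀² + n/σ².
So 1/σ₀² = 1/3.6903 − 27/103.0 = 0.270981 − 0.262136 = 0.008845.
Hence σ₀² = 1/0.008845 ≈ 113.1.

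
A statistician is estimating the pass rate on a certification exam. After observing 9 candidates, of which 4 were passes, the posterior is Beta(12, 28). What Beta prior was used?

Beta(8, 23)

A Beta(a, b) prior with s successes and f failures in binomial data gives a Beta(a+s, b+f) posterior.
So a = 12 − 4 = 8 and b = 28 − 5 = 23.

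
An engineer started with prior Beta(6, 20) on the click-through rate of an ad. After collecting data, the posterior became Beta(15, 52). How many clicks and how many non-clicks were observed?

Beta is conjugate to the binomial likelihood: posterior = Beta(α+s, β+f).
So s = 15 − 6 = 9 and f = 52 − 20 = 32.

9 clicks and 32 non-clicks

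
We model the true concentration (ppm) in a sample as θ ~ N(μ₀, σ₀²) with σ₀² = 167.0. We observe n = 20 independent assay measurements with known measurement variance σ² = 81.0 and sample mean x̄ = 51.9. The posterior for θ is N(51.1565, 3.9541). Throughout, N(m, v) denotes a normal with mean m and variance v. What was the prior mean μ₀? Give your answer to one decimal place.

With known observation variance, the Normal–Normal posterior has precision τ_n = τ₀ + n/σ² and mean μ_n = (τ₀μ₀ + (n/σ²)x̄)/τ_n.
Here τ₀ = 1/167.0 = 0.005988 and τ_data = 20/81.0 = 0.246914, so τ_n = 0.252902.
Rearranging for μ₀: μ₀ = (μ_n·τ_n − τ_data·x̄)/τ₀ = (51.1565·0.252902 − 0.246914·51.9) / 0.005988 = 0.122745/0.005988 ≈ 20.5.

μ₀ = 20.5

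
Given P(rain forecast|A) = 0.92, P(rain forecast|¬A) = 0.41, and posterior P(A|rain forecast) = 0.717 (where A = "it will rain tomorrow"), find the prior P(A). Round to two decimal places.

P(A) = 0.53

In odds form, posterior odds = prior odds × likelihood ratio, so prior odds = posterior odds ÷ LR.
Posterior odds = 0.717/(1−0.717) = 2.5336. LR = 0.92/0.41 = 2.2439.
Prior odds = 2.5336/2.2439 = 1.1291, so P(A) = 1.1291/(1+1.1291) ≈ 0.53.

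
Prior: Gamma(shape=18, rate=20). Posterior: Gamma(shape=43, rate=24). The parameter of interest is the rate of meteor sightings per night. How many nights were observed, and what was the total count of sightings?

Gamma–Poisson conjugacy: posterior shape = α + Σxᵢ, posterior rate = β + n.
Matching: Σxᵢ = 43 − 18 = 25 and n = 24 − 20 = 4.

n = 4 nights with total 25 sightings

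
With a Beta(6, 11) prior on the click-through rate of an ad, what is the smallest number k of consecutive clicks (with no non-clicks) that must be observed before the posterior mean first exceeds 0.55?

After k clicks and 0 non-clicks the posterior is Beta(6+k, 11), with mean (6+k)/(6+11+k).
Set (6+k)/(17+k) > 0.55 and solve: k > (0.55·17 − 6)/(1 − 0.55) = 7.444.
The smallest integer exceeding 7.444 is 8.

k = 8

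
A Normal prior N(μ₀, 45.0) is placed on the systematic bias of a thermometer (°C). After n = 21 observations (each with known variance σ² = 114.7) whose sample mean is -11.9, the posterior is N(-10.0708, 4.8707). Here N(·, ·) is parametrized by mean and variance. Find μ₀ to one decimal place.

The posterior mean is a precision-weighted average: μ_n = (τ₀μ₀ + τ_data·x̄)/(τ₀+τ_data), with τ₀=1/σ₀² and τ_data=n/σ².
Here τ₀ = 1/45.0 = 0.022222 and τ_data = 21/114.7 = 0.183086, so τ_n = 0.205308.
Rearranging for μ₀: μ₀ = (μ_n·τ_n − τ_data·x̄)/τ₀ = (-10.0708·0.205308 − 0.183086·-11.9) / 0.022222 = 0.111108/0.022222 ≈ 5.0.

μ₀ = 5.0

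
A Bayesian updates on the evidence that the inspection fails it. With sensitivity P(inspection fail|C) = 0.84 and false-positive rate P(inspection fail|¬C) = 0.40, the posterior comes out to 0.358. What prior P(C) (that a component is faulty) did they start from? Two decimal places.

P(C) = 0.21

Bayes' rule in odds form gives O(C|E) = O(C)·[P(E|C)/P(E|¬C)], hence O(C) = O(C|E)/LR.
Posterior odds = 0.358/(1−0.358) = 0.5576. LR = 0.84/0.40 = 2.1000.
Prior odds = 0.5576/2.1000 = 0.2655, so P(C) = 0.2655/(1+0.2655) ≈ 0.21.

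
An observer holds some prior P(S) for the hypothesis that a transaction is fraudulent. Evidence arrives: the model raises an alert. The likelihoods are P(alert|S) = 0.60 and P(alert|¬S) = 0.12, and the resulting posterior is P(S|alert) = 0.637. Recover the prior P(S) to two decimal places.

P(S) = 0.26

In odds form, posterior odds = prior odds × likelihood ratio, so prior odds = posterior odds ÷ LR.
Posterior odds = 0.637/(1−0.637) = 1.7548. LR = 0.60/0.12 = 5.0000.
Prior odds = 1.7548/5.0000 = 0.3510, so P(S) = 0.3510/(1+0.3510) ≈ 0.26.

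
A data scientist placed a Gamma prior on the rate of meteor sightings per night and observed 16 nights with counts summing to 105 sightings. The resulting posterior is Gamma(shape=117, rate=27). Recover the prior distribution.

A Gamma(α, β) prior (rate parametrization) on a Poisson rate with n observations summing to S gives posterior Gamma(α+S, β+n).
So α = 117 − 105 = 12 and β = 27 − 16 = 11.

Gamma(shape=12, rate=11)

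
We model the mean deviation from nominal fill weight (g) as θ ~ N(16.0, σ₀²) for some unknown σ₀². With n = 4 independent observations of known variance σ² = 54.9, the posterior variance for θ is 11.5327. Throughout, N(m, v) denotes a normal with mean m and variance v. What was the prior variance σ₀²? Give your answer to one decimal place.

σ₀² = 72.2

For the Normal–Normal model with known σ², precisions add: τ_n = τ₀ + n/σ².
So 1/σ₀² = 1/11.5327 − 4/54.9 = 0.086710 − 0.072860 = 0.013850.
Hence σ₀² = 1/0.013850 ≈ 72.2.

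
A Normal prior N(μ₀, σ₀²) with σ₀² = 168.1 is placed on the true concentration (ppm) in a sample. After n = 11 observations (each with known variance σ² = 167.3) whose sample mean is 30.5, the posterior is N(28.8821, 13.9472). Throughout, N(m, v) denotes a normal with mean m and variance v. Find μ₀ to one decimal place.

The posterior mean is a precision-weighted average: μ_n = (τ₀μ₀ + τ_data·x̄)/(τ₀+τ_data), with τ₀=1/σ₀² and τ_data=n/σ².
Here τ₀ = 1/168.1 = 0.005949 and τ_data = 11/167.3 = 0.065750, so τ_n = 0.071699.
Rearranging for μ₀: μ₀ = (μ_n·τ_n − τ_data·x̄)/τ₀ = (28.8821·0.071699 − 0.065750·30.5) / 0.005949 = 0.065443/0.005949 ≈ 11.0.

μ₀ = 11.0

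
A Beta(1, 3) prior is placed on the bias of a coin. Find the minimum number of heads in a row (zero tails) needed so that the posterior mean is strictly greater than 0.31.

After k heads and 0 tails the posterior is Beta(1+k, 3), with mean (1+k)/(1+3+k).
Set (1+k)/(4+k) > 0.31 and solve: k > (0.31·4 − 1)/(1 − 0.31) = 0.348.
The smallest integer exceeding 0.348 is 1, and checking k=1: (2)/(5) = 0.4000 > 0.31.

k = 1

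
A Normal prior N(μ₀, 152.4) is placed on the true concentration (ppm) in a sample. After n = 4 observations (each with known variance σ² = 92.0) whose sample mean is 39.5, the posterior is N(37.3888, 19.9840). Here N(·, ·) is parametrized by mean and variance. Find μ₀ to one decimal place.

With known observation variance, the Normal–Normal posterior has precision τ_n = τ₀ + n/σ² and mean μ_n = (τ₀μ₀ + (n/σ²)x̄)/τ_n.
Here τ₀ = 1/152.4 = 0.006562 and τ_data = 4/92.0 = 0.043478, so τ_n = 0.050040.
Rearranging for μ₀: μ₀ = (μ_n·τ_n − τ_data·x̄)/τ₀ = (37.3888·0.050040 − 0.043478·39.5) / 0.006562 = 0.153555/0.006562 ≈ 23.4.

μ₀ = 23.4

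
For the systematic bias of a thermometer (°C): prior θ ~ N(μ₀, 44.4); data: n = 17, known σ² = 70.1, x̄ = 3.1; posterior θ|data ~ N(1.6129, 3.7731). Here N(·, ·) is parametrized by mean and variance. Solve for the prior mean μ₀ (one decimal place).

The posterior mean is a precision-weighted average: μ_n = (τ₀μ₀ + τ_data·x̄)/(τ₀+τ_data), with τ₀=1/σ₀² and τ_data=n/σ².
Here τ₀ = 1/44.4 = 0.022523 and τ_data = 17/70.1 = 0.242511, so τ_n = 0.265034.
Rearranging for μ₀: μ₀ = (μ_n·τ_n − τ_data·x̄)/τ₀ = (1.6129·0.265034 − 0.242511·3.1) / 0.022523 = -0.324311/0.022523 ≈ -14.4.

μ₀ = -14.4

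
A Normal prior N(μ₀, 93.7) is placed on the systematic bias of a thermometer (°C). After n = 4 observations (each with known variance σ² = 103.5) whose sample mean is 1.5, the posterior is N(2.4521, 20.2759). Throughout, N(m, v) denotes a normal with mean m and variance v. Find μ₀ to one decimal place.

μ₀ = 5.9

With known observation variance, the Normal–Normal posterior has precision τ_n = τ₀ + n/σ² and mean μ_n = (τ₀μ₀ + (n/σ²)x̄)/τ_n.
Here τ₀ = 1/93.7 = 0.010672 and τ_data = 4/103.5 = 0.038647, so τ_n = 0.049319.
Rearranging for μ₀: μ₀ = (μ_n·τ_n − τ_data·x̄)/τ₀ = (2.4521·0.049319 − 0.038647·1.5) / 0.010672 = 0.062965/0.010672 ≈ 5.9.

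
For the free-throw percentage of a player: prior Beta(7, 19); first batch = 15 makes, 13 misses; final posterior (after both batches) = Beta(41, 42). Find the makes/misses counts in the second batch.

Sequential conjugate updates are equivalent to a single update on the pooled data, so total successes = posterior α − prior α and total failures = posterior β − prior β.
Total across both batches: 41−7=34 makes, 42−19=23 misses.
Subtract the first batch: 34−15=19 makes and 23−13=10 misses.

19 makes and 10 misses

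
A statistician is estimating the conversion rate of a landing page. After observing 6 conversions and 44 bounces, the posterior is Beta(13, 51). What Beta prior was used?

Beta(7, 7)

A Beta(α, β) prior with s successes and f failures in binomial data gives a Beta(α+s, β+f) posterior.
Subtract the data counts: 13−6=7, 51−44=7.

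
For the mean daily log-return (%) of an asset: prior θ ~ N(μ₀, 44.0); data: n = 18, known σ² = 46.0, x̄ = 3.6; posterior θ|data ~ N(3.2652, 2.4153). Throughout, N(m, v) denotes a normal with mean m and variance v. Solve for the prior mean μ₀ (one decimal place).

μ₀ = -2.5

The posterior mean is a precision-weighted average: μ_n = (τ₀μ₀ + τ_data·x̄)/(τ₀+τ_data), with τ₀=1/σ₀² and τ_data=n/σ².
Here τ₀ = 1/44.0 = 0.022727 and τ_data = 18/46.0 = 0.391304, so τ_n = 0.414031.
Rearranging for μ₀: μ₀ = (μ_n·τ_n − τ_data·x̄)/τ₀ = (3.2652·0.414031 − 0.391304·3.6) / 0.022727 = -0.056800/0.022727 ≈ -2.5.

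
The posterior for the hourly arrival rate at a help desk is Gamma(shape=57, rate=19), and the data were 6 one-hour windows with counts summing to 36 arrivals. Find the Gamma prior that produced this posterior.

Gamma(shape=21, rate=13)

A Gamma(α, β) prior (rate parametrization) on a Poisson rate with n observations summing to S gives posterior Gamma(α+S, β+n).
So α = 57 − 36 = 21 and β = 19 − 6 = 13.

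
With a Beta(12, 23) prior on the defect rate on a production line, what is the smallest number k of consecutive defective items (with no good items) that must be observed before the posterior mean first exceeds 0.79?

After k defective items and 0 good items the posterior is Beta(12+k, 23), with mean (12+k)/(12+23+k).
Set (12+k)/(35+k) > 0.79 and solve: k > (0.79·35 − 12)/(1 − 0.79) = 74.524.
The smallest integer exceeding 74.524 is 75, and checking k=75: (87)/(110) = 0.7909 > 0.79.

k = 75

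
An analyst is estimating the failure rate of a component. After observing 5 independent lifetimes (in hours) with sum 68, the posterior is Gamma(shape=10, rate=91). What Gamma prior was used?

Gamma(shape=5, rate=23)

Gamma–exponential conjugacy: posterior shape = α + n, posterior rate = β + Σtᵢ.
So α = 10 − 5 = 5 and β = 91 − 68 = 23.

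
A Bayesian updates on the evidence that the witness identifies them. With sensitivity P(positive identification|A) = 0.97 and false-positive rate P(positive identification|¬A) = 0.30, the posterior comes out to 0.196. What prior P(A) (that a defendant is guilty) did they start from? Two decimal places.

P(A) = 0.07

Bayes' rule in odds form gives O(A|E) = O(A)·[P(E|A)/P(E|¬A)], hence O(A) = O(A|E)/LR.
Posterior odds = 0.196/(1−0.196) = 0.2438. LR = 0.97/0.30 = 3.2333.
Prior odds = 0.2438/3.2333 = 0.0754, so P(A) = 0.0754/(1+0.0754) ≈ 0.07.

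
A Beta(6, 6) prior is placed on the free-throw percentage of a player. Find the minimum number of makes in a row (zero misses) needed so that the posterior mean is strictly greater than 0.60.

After k makes and 0 misses the posterior is Beta(6+k, 6), with mean (6+k)/(6+6+k).
Set (6+k)/(12+k) > 0.60 and solve: k > (0.60·12 − 6)/(1 − 0.60) = 3.000.
The smallest integer exceeding 3.000 is 4.

k = 4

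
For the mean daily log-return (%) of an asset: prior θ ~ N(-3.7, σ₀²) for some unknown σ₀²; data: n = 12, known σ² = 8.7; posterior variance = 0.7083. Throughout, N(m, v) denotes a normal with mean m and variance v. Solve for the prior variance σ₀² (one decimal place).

σ₀² = 30.7

Posterior precision equals prior precision plus data precision: 1/σ_n² = 1/σ₀² + n/σ².
So 1/σ₀² = 1/0.7083 − 12/8.7 = 1.411831 − 1.379310 = 0.032521.
Hence σ₀² = 1/0.032521 ≈ 30.7.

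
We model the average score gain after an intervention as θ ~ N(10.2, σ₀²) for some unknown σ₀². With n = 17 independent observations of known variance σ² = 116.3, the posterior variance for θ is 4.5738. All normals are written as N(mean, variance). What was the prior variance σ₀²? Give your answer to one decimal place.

σ₀² = 13.8

Posterior precision equals prior precision plus data precision: 1/σ_n² = 1/σ₀² + n/σ².
So 1/σ₀² = 1/4.5738 − 17/116.3 = 0.218637 − 0.146174 = 0.072463.
Hence σ₀² = 1/0.072463 ≈ 13.8.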